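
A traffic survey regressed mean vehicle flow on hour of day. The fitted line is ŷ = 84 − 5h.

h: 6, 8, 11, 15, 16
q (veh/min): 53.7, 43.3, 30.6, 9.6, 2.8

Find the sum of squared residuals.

h=6: ŷ = 84 − 5·6 = 54; r = 53.7 − 54 = -0.3
h=8: ŷ = 84 − 5·8 = 44; r = 43.3 − 44 = -0.7
h=11: ŷ = 84 − 5·11 = 29; r = 30.6 − 29 = 1.6
h=15: ŷ = 84 − 5·15 = 9; r = 9.6 − 9 = 0.6
h=16: ŷ = 84 − 5·16 = 4; r = 2.8 − 4 = -1.2
SSE = 0.09 + 0.49 + 2.56 + 0.36 + 1.44 = 4.94

SSE = 4.94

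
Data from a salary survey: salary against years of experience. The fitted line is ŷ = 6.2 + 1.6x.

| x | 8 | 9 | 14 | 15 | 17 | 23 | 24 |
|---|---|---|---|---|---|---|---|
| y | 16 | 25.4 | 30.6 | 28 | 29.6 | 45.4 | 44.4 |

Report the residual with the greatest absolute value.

e = 4.8

x=8: ŷ = 6.2 + 1.6·8 = 19; e = 16 − 19 = -3
x=9: ŷ = 6.2 + 1.6·9 = 20.6; e = 25.4 − 20.6 = 4.8
x=14: ŷ = 6.2 + 1.6·14 = 28.6; e = 30.6 − 28.6 = 2
x=15: ŷ = 6.2 + 1.6·15 = 30.2; e = 28 − 30.2 = -2.2
x=17: ŷ = 6.2 + 1.6·17 = 33.4; e = 29.6 − 33.4 = -3.8
x=23: ŷ = 6.2 + 1.6·23 = 43; e = 45.4 − 43 = 2.4
x=24: ŷ = 6.2 + 1.6·24 = 44.6; e = 44.4 − 44.6 = -0.2
Largest |e| is 4.8 at x = 9, residual 4.8.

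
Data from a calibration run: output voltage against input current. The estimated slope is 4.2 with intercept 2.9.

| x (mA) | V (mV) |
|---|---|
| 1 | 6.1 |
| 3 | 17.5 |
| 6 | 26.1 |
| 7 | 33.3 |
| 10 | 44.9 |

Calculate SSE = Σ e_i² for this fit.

SSE = 10

x=1: ŷ = 2.9 + 4.2·1 = 7.1; e = 6.1 − 7.1 = -1
x=3: ŷ = 2.9 + 4.2·3 = 15.5; e = 17.5 − 15.5 = 2
x=6: ŷ = 2.9 + 4.2·6 = 28.1; e = 26.1 − 28.1 = -2
x=7: ŷ = 2.9 + 4.2·7 = 32.3; e = 33.3 − 32.3 = 1
x=10: ŷ = 2.9 + 4.2·10 = 44.9; e = 44.9 − 44.9 = 0
SSE = 1 + 4 + 4 + 1 + 0 = 10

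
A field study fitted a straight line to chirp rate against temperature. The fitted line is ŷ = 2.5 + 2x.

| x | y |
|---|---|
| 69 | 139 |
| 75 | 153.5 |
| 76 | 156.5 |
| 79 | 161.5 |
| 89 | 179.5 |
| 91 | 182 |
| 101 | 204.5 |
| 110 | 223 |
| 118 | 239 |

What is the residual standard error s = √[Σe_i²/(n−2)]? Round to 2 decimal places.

s = 1.51

x=69: ŷ = 2.5 + 2·69 = 140.5; e = 139 − 140.5 = -1.5
x=75: ŷ = 2.5 + 2·75 = 152.5; e = 153.5 − 152.5 = 1
x=76: ŷ = 2.5 + 2·76 = 154.5; e = 156.5 − 154.5 = 2
x=79: ŷ = 2.5 + 2·79 = 160.5; e = 161.5 − 160.5 = 1
x=89: ŷ = 2.5 + 2·89 = 180.5; e = 179.5 − 180.5 = -1
x=91: ŷ = 2.5 + 2·91 = 184.5; e = 182 − 184.5 = -2.5
x=101: ŷ = 2.5 + 2·101 = 204.5; e = 204.5 − 204.5 = 0
x=110: ŷ = 2.5 + 2·110 = 222.5; e = 223 − 222.5 = 0.5
x=118: ŷ = 2.5 + 2·118 = 238.5; e = 239 − 238.5 = 0.5
SSE = 2.25 + 1 + 4 + 1 + 1 + 6.25 + 0 + 0.25 + 0.25 = 16
s = √(16/7) = √2.28571 ≈ 1.51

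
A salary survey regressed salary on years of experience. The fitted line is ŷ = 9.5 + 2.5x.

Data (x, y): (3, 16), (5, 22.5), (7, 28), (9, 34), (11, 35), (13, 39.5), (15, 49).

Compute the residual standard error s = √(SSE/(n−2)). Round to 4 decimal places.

s = 2.0248

x=3: ŷ = 9.5 + 2.5·3 = 17; e = 16 − 17 = -1
x=5: ŷ = 9.5 + 2.5·5 = 22; e = 22.5 − 22 = 0.5
x=7: ŷ = 9.5 + 2.5·7 = 27; e = 28 − 27 = 1
x=9: ŷ = 9.5 + 2.5·9 = 32; e = 34 − 32 = 2
x=11: ŷ = 9.5 + 2.5·11 = 37; e = 35 − 37 = -2
x=13: ŷ = 9.5 + 2.5·13 = 42; e = 39.5 − 42 = -2.5
x=15: ŷ = 9.5 + 2.5·15 = 47; e = 49 − 47 = 2
SSE = 1 + 0.25 + 1 + 4 + 4 + 6.25 + 4 = 20.5
s = √(20.5/5) = √4.1 ≈ 2.0248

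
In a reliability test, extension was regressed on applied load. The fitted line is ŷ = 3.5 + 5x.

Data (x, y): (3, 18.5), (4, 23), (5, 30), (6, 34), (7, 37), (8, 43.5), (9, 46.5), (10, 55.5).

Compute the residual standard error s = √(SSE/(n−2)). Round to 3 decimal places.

x=3: ŷ = 3.5 + 5·3 = 18.5; r = 18.5 − 18.5 = 0
x=4: ŷ = 3.5 + 5·4 = 23.5; r = 23 − 23.5 = -0.5
x=5: ŷ = 3.5 + 5·5 = 28.5; r = 30 − 28.5 = 1.5
x=6: ŷ = 3.5 + 5·6 = 33.5; r = 34 − 33.5 = 0.5
x=7: ŷ = 3.5 + 5·7 = 38.5; r = 37 − 38.5 = -1.5
x=8: ŷ = 3.5 + 5·8 = 43.5; r = 43.5 − 43.5 = 0
x=9: ŷ = 3.5 + 5·9 = 48.5; r = 46.5 − 48.5 = -2
x=10: ŷ = 3.5 + 5·10 = 53.5; r = 55.5 − 53.5 = 2
SSE = 0 + 0.25 + 2.25 + 0.25 + 2.25 + 0 + 4 + 4 = 13
s = √(13/6) = √2.16667 ≈ 1.472

s = 1.472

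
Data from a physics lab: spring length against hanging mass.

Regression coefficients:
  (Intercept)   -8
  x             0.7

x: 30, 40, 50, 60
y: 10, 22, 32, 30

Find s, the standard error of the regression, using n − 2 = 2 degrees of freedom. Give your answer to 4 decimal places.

s = 5.1962

x=30: ŷ = -8 + 0.7·30 = 13; r = 10 − 13 = -3
x=40: ŷ = -8 + 0.7·40 = 20; r = 22 − 20 = 2
x=50: ŷ = -8 + 0.7·50 = 27; r = 32 − 27 = 5
x=60: ŷ = -8 + 0.7·60 = 34; r = 30 − 34 = -4
SSE = 9 + 4 + 25 + 16 = 54
s = √(54/2) = √27 ≈ 5.1962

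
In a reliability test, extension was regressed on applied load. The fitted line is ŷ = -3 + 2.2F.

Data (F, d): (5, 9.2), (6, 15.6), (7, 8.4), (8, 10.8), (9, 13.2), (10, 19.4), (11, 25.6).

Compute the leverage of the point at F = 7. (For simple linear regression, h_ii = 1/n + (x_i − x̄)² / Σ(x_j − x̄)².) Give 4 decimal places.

F̄ = (5 + 6 + 7 + 8 + 9 + 10 + 11)/7 = 8
Σ(F − F̄)² = 9 + 4 + 1 + 0 + 1 + 4 + 9 = 28
h = 1/7 + (-1)²/28 = 0.142857 + 0.0357143 = 0.1786

h = 0.1786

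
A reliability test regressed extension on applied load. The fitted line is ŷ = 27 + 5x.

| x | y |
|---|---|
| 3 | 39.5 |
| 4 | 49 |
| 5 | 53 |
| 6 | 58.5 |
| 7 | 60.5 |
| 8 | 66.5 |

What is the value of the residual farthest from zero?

e = -2.5

x=3: ŷ = 27 + 5·3 = 42; e = 39.5 − 42 = -2.5
x=4: ŷ = 27 + 5·4 = 47; e = 49 − 47 = 2
x=5: ŷ = 27 + 5·5 = 52; e = 53 − 52 = 1
x=6: ŷ = 27 + 5·6 = 57; e = 58.5 − 57 = 1.5
x=7: ŷ = 27 + 5·7 = 62; e = 60.5 − 62 = -1.5
x=8: ŷ = 27 + 5·8 = 67; e = 66.5 − 67 = -0.5
Largest |e| is 2.5 at x = 3, residual -2.5.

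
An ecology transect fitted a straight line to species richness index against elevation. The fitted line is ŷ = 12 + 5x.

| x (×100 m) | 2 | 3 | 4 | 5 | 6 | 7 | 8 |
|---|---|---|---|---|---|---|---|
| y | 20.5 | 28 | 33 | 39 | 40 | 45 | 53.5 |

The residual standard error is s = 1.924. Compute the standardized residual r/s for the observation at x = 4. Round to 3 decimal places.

0.520

ŷ = 12 + 5·4 = 32
r = 33 − 32 = 1
r/s = 1 / 1.924 = 0.520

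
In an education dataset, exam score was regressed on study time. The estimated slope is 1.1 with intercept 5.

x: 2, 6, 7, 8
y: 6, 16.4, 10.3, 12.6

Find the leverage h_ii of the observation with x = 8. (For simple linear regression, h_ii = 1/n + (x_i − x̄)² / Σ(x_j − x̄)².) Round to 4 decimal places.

x̄ = (2 + 6 + 7 + 8)/4 = 5.75
Σ(x − x̄)² = 14.0625 + 0.0625 + 1.5625 + 5.0625 = 20.75
h = 1/4 + (2.25)²/20.75 = 0.25 + 0.243976 = 0.4940

h = 0.4940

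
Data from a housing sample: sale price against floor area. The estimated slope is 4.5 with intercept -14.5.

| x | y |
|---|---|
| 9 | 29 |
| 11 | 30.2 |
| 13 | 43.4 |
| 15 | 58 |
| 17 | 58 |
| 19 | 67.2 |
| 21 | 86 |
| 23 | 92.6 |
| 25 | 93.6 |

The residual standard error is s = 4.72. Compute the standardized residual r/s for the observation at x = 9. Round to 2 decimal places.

0.64

ŷ = -14.5 + 4.5·9 = 26
r = 29 − 26 = 3
r/s = 3 / 4.72 = 0.64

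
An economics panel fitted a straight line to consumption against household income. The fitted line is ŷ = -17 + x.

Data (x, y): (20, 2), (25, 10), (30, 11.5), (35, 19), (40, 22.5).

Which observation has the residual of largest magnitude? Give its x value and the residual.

x = 25, e = 2

x=20: ŷ = -17 + 20 = 3; e = 2 − 3 = -1
x=25: ŷ = -17 + 25 = 8; e = 10 − 8 = 2
x=30: ŷ = -17 + 30 = 13; e = 11.5 − 13 = -1.5
x=35: ŷ = -17 + 35 = 18; e = 19 − 18 = 1
x=40: ŷ = -17 + 40 = 23; e = 22.5 − 23 = -0.5
Largest |e| is 2 at x = 25, residual 2.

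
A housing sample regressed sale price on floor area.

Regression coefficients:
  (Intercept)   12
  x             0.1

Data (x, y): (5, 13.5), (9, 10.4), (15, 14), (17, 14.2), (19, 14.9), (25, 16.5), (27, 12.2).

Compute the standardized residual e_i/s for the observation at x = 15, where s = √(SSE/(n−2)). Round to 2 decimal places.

0.26

x=5: ŷ = 12 + 0.1·5 = 12.5; e = 13.5 − 12.5 = 1
x=9: ŷ = 12 + 0.1·9 = 12.9; e = 10.4 − 12.9 = -2.5
x=15: ŷ = 12 + 0.1·15 = 13.5; e = 14 − 13.5 = 0.5
x=17: ŷ = 12 + 0.1·17 = 13.7; e = 14.2 − 13.7 = 0.5
x=19: ŷ = 12 + 0.1·19 = 13.9; e = 14.9 − 13.9 = 1
x=25: ŷ = 12 + 0.1·25 = 14.5; e = 16.5 − 14.5 = 2
x=27: ŷ = 12 + 0.1·27 = 14.7; e = 12.2 − 14.7 = -2.5
SSE = 1 + 6.25 + 0.25 + 0.25 + 1 + 4 + 6.25 = 19
s = √(19/5) = 1.94936
e/s = 0.5 / 1.94936 = 0.26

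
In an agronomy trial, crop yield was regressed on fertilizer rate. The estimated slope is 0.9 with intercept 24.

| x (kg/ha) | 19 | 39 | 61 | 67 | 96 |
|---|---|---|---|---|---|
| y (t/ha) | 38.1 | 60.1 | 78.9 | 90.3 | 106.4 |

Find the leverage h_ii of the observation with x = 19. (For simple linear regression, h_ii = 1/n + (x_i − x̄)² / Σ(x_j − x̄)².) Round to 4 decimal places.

x̄ = (19 + 39 + 61 + 67 + 96)/5 = 56.4
Σ(x − x̄)² = 1398.76 + 302.76 + 21.16 + 112.36 + 1568.16 = 3403.2
h = 1/5 + (-37.4)²/3403.2 = 0.2 + 0.411013 = 0.6110

h = 0.6110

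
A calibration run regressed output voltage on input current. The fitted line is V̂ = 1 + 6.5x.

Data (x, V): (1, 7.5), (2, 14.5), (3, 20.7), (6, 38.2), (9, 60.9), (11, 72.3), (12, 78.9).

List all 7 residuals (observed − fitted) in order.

x=1: V̂ = 1 + 6.5·1 = 7.5; e = 7.5 − 7.5 = 0
x=2: V̂ = 1 + 6.5·2 = 14; e = 14.5 − 14 = 0.5
x=3: V̂ = 1 + 6.5·3 = 20.5; e = 20.7 − 20.5 = 0.2
x=6: V̂ = 1 + 6.5·6 = 40; e = 38.2 − 40 = -1.8
x=9: V̂ = 1 + 6.5·9 = 59.5; e = 60.9 − 59.5 = 1.4
x=11: V̂ = 1 + 6.5·11 = 72.5; e = 72.3 − 72.5 = -0.2
x=12: V̂ = 1 + 6.5·12 = 79; e = 78.9 − 79 = -0.1

0, 0.5, 0.2, -1.8, 1.4, -0.2, -0.1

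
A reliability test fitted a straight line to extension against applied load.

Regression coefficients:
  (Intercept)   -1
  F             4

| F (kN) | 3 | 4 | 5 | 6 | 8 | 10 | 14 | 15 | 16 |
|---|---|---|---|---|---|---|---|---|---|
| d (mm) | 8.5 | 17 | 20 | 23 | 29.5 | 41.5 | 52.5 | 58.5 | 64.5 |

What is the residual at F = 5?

e = 1

ŷ = -1 + 4·5 = 19
e = 20 − 19 = 1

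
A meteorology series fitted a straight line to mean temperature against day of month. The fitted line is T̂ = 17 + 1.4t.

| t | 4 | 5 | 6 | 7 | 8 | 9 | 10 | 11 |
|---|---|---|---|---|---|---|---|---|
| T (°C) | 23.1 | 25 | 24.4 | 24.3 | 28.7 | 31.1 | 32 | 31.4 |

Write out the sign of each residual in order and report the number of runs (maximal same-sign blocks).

t=4: T̂ = 17 + 1.4·4 = 22.6; r = 23.1 − 22.6 = 0.5
t=5: T̂ = 17 + 1.4·5 = 24; r = 25 − 24 = 1
t=6: T̂ = 17 + 1.4·6 = 25.4; r = 24.4 − 25.4 = -1
t=7: T̂ = 17 + 1.4·7 = 26.8; r = 24.3 − 26.8 = -2.5
t=8: T̂ = 17 + 1.4·8 = 28.2; r = 28.7 − 28.2 = 0.5
t=9: T̂ = 17 + 1.4·9 = 29.6; r = 31.1 − 29.6 = 1.5
t=10: T̂ = 17 + 1.4·10 = 31; r = 32 − 31 = 1
t=11: T̂ = 17 + 1.4·11 = 32.4; r = 31.4 − 32.4 = -1
Signs: + + − − + + + −
Runs: +×2, −×2, +×3, −×1 → 4

4 runs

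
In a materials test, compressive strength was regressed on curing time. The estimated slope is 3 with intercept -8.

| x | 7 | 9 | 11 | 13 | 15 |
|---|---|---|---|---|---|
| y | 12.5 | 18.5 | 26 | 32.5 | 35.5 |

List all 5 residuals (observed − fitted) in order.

-0.5, -0.5, 1, 1.5, -1.5

x=7: ŷ = -8 + 3·7 = 13; r = 12.5 − 13 = -0.5
x=9: ŷ = -8 + 3·9 = 19; r = 18.5 − 19 = -0.5
x=11: ŷ = -8 + 3·11 = 25; r = 26 − 25 = 1
x=13: ŷ = -8 + 3·13 = 31; r = 32.5 − 31 = 1.5
x=15: ŷ = -8 + 3·15 = 37; r = 35.5 − 37 = -1.5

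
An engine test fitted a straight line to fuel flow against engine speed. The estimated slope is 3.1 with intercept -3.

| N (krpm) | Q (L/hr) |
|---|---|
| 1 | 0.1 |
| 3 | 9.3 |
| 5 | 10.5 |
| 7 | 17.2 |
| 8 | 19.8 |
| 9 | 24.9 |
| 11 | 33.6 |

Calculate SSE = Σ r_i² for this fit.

N=1: Q̂ = -3 + 3.1·1 = 0.1; r = 0.1 − 0.1 = 0
N=3: Q̂ = -3 + 3.1·3 = 6.3; r = 9.3 − 6.3 = 3
N=5: Q̂ = -3 + 3.1·5 = 12.5; r = 10.5 − 12.5 = -2
N=7: Q̂ = -3 + 3.1·7 = 18.7; r = 17.2 − 18.7 = -1.5
N=8: Q̂ = -3 + 3.1·8 = 21.8; r = 19.8 − 21.8 = -2
N=9: Q̂ = -3 + 3.1·9 = 24.9; r = 24.9 − 24.9 = 0
N=11: Q̂ = -3 + 3.1·11 = 31.1; r = 33.6 − 31.1 = 2.5
SSE = 0 + 9 + 4 + 2.25 + 4 + 0 + 6.25 = 25.5

SSE = 25.5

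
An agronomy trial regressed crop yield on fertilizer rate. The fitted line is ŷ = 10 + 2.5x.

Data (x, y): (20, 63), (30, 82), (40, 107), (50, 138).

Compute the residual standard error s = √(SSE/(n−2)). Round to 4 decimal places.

s = 4.2426

x=20: ŷ = 10 + 2.5·20 = 60; r = 63 − 60 = 3
x=30: ŷ = 10 + 2.5·30 = 85; r = 82 − 85 = -3
x=40: ŷ = 10 + 2.5·40 = 110; r = 107 − 110 = -3
x=50: ŷ = 10 + 2.5·50 = 135; r = 138 − 135 = 3
SSE = 9 + 9 + 9 + 9 = 36
s = √(36/2) = √18 ≈ 4.2426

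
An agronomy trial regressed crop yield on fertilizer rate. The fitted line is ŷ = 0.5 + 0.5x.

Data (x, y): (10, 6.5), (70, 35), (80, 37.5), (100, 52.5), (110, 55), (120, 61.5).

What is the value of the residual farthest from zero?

x=10: ŷ = 0.5 + 0.5·10 = 5.5; e = 6.5 − 5.5 = 1
x=70: ŷ = 0.5 + 0.5·70 = 35.5; e = 35 − 35.5 = -0.5
x=80: ŷ = 0.5 + 0.5·80 = 40.5; e = 37.5 − 40.5 = -3
x=100: ŷ = 0.5 + 0.5·100 = 50.5; e = 52.5 − 50.5 = 2
x=110: ŷ = 0.5 + 0.5·110 = 55.5; e = 55 − 55.5 = -0.5
x=120: ŷ = 0.5 + 0.5·120 = 60.5; e = 61.5 − 60.5 = 1
Largest |e| is 3 at x = 80, residual -3.

e = -3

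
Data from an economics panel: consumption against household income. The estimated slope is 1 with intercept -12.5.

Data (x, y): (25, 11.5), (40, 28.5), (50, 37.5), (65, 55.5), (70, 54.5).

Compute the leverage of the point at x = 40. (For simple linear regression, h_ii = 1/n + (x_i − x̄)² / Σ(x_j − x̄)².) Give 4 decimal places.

h = 0.2741

x̄ = (25 + 40 + 50 + 65 + 70)/5 = 50
Σ(x − x̄)² = 625 + 100 + 0 + 225 + 400 = 1350
h = 1/5 + (-10)²/1350 = 0.2 + 0.0740741 = 0.2741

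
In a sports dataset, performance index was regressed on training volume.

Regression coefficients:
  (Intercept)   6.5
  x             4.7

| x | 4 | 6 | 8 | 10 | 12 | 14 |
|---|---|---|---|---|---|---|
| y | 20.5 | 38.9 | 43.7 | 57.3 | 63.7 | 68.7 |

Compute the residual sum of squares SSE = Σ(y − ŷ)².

SSE = 68.88

x=4: ŷ = 6.5 + 4.7·4 = 25.3; e = 20.5 − 25.3 = -4.8
x=6: ŷ = 6.5 + 4.7·6 = 34.7; e = 38.9 − 34.7 = 4.2
x=8: ŷ = 6.5 + 4.7·8 = 44.1; e = 43.7 − 44.1 = -0.4
x=10: ŷ = 6.5 + 4.7·10 = 53.5; e = 57.3 − 53.5 = 3.8
x=12: ŷ = 6.5 + 4.7·12 = 62.9; e = 63.7 − 62.9 = 0.8
x=14: ŷ = 6.5 + 4.7·14 = 72.3; e = 68.7 − 72.3 = -3.6
SSE = 23.04 + 17.64 + 0.16 + 14.44 + 0.64 + 12.96 = 68.88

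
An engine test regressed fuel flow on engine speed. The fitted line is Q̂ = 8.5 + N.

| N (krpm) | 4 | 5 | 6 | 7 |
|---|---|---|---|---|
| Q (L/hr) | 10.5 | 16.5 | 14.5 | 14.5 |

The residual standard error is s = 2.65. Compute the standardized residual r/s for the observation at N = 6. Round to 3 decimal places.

Q̂ = 8.5 + 6 = 14.5
r = 14.5 − 14.5 = 0
r/s = 0 / 2.65 = 0.000

0.000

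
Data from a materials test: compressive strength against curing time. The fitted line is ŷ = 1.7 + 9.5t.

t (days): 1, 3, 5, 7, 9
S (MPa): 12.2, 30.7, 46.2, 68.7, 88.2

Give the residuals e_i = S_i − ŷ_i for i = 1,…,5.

1, 0.5, -3, 0.5, 1

t=1: ŷ = 1.7 + 9.5·1 = 11.2; e = 12.2 − 11.2 = 1
t=3: ŷ = 1.7 + 9.5·3 = 30.2; e = 30.7 − 30.2 = 0.5
t=5: ŷ = 1.7 + 9.5·5 = 49.2; e = 46.2 − 49.2 = -3
t=7: ŷ = 1.7 + 9.5·7 = 68.2; e = 68.7 − 68.2 = 0.5
t=9: ŷ = 1.7 + 9.5·9 = 87.2; e = 88.2 − 87.2 = 1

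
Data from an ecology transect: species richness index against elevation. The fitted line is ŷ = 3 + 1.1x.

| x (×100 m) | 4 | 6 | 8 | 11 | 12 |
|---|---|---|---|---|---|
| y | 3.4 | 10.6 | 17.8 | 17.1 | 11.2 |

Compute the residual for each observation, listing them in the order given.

x=4: ŷ = 3 + 1.1·4 = 7.4; r = 3.4 − 7.4 = -4
x=6: ŷ = 3 + 1.1·6 = 9.6; r = 10.6 − 9.6 = 1
x=8: ŷ = 3 + 1.1·8 = 11.8; r = 17.8 − 11.8 = 6
x=11: ŷ = 3 + 1.1·11 = 15.1; r = 17.1 − 15.1 = 2
x=12: ŷ = 3 + 1.1·12 = 16.2; r = 11.2 − 16.2 = -5

-4, 1, 6, 2, -5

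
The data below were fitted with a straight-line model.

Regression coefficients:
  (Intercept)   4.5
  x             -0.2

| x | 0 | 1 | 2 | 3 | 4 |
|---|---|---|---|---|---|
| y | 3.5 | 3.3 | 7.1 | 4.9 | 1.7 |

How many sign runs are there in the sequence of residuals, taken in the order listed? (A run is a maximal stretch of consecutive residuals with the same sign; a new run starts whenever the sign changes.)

x=0: ŷ = 4.5 − 0.2·0 = 4.5; e = 3.5 − 4.5 = -1
x=1: ŷ = 4.5 − 0.2·1 = 4.3; e = 3.3 − 4.3 = -1
x=2: ŷ = 4.5 − 0.2·2 = 4.1; e = 7.1 − 4.1 = 3
x=3: ŷ = 4.5 − 0.2·3 = 3.9; e = 4.9 − 3.9 = 1
x=4: ŷ = 4.5 − 0.2·4 = 3.7; e = 1.7 − 3.7 = -2
Signs: − − + + −
Runs: −×2, +×2, −×1 → 3

3 runs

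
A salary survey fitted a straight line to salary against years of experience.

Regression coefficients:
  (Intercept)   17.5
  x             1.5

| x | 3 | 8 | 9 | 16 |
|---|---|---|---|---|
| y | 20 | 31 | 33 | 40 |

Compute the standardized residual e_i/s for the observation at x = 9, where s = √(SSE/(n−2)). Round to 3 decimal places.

0.800

x=3: ŷ = 17.5 + 1.5·3 = 22; e = 20 − 22 = -2
x=8: ŷ = 17.5 + 1.5·8 = 29.5; e = 31 − 29.5 = 1.5
x=9: ŷ = 17.5 + 1.5·9 = 31; e = 33 − 31 = 2
x=16: ŷ = 17.5 + 1.5·16 = 41.5; e = 40 − 41.5 = -1.5
SSE = 4 + 2.25 + 4 + 2.25 = 12.5
s = √(12.5/2) = 2.5
e/s = 2 / 2.5 = 0.800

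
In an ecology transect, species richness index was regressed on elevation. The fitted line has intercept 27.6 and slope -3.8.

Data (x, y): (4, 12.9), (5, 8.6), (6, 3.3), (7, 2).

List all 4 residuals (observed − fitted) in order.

x=4: ŷ = 27.6 − 3.8·4 = 12.4; r = 12.9 − 12.4 = 0.5
x=5: ŷ = 27.6 − 3.8·5 = 8.6; r = 8.6 − 8.6 = 0
x=6: ŷ = 27.6 − 3.8·6 = 4.8; r = 3.3 − 4.8 = -1.5
x=7: ŷ = 27.6 − 3.8·7 = 1; r = 2 − 1 = 1

0.5, 0, -1.5, 1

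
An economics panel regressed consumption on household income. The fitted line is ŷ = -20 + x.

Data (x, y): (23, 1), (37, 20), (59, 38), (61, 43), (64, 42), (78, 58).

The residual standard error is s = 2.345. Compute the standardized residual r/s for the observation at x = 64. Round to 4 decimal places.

-0.8529

ŷ = -20 + 64 = 44
r = 42 − 44 = -2
r/s = -2 / 2.345 = -0.8529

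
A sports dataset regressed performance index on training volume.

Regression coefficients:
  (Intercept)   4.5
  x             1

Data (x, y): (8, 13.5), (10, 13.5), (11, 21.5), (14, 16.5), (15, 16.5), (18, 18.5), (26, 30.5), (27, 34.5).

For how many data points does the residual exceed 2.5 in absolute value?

x=8: ŷ = 4.5 + 8 = 12.5; e = 13.5 − 12.5 = 1
x=10: ŷ = 4.5 + 10 = 14.5; e = 13.5 − 14.5 = -1
x=11: ŷ = 4.5 + 11 = 15.5; e = 21.5 − 15.5 = 6
x=14: ŷ = 4.5 + 14 = 18.5; e = 16.5 − 18.5 = -2
x=15: ŷ = 4.5 + 15 = 19.5; e = 16.5 − 19.5 = -3
x=18: ŷ = 4.5 + 18 = 22.5; e = 18.5 − 22.5 = -4
x=26: ŷ = 4.5 + 26 = 30.5; e = 30.5 − 30.5 = 0
x=27: ŷ = 4.5 + 27 = 31.5; e = 34.5 − 31.5 = 3
|e| > 2.5: x=11 (|e|=6), x=15 (|e|=3), x=18 (|e|=4), x=27 (|e|=3) → 4

4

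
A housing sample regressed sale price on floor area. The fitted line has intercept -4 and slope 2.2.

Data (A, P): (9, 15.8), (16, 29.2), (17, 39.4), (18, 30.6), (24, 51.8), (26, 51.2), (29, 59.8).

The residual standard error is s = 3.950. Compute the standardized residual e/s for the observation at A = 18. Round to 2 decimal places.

P̂ = -4 + 2.2·18 = 35.6
e = 30.6 − 35.6 = -5
e/s = -5 / 3.950 = -1.27

-1.27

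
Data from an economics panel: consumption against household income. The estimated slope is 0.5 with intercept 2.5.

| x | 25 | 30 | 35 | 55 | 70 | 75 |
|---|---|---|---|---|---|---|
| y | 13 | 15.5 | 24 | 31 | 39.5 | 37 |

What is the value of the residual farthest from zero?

e = 4

x=25: ŷ = 2.5 + 0.5·25 = 15; e = 13 − 15 = -2
x=30: ŷ = 2.5 + 0.5·30 = 17.5; e = 15.5 − 17.5 = -2
x=35: ŷ = 2.5 + 0.5·35 = 20; e = 24 − 20 = 4
x=55: ŷ = 2.5 + 0.5·55 = 30; e = 31 − 30 = 1
x=70: ŷ = 2.5 + 0.5·70 = 37.5; e = 39.5 − 37.5 = 2
x=75: ŷ = 2.5 + 0.5·75 = 40; e = 37 − 40 = -3
Largest |e| is 4 at x = 35, residual 4.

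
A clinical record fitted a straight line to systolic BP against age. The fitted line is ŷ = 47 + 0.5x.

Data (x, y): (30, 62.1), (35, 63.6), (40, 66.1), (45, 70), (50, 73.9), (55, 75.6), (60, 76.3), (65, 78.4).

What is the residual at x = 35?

ŷ = 47 + 0.5·35 = 64.5
r = 63.6 − 64.5 = -0.9

r = -0.9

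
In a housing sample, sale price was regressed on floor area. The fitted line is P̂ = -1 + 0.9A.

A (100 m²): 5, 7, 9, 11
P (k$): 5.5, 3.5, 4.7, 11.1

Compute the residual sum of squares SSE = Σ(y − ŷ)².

SSE = 17.84

A=5: P̂ = -1 + 0.9·5 = 3.5; r = 5.5 − 3.5 = 2
A=7: P̂ = -1 + 0.9·7 = 5.3; r = 3.5 − 5.3 = -1.8
A=9: P̂ = -1 + 0.9·9 = 7.1; r = 4.7 − 7.1 = -2.4
A=11: P̂ = -1 + 0.9·11 = 8.9; r = 11.1 − 8.9 = 2.2
SSE = 4 + 3.24 + 5.76 + 4.84 = 17.84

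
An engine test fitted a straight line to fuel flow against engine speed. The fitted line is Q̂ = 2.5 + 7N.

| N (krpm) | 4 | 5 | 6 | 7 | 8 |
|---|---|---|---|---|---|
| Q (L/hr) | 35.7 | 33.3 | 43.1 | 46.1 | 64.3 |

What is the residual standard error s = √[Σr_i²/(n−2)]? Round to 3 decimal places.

s = 6.040

N=4: Q̂ = 2.5 + 7·4 = 30.5; r = 35.7 − 30.5 = 5.2
N=5: Q̂ = 2.5 + 7·5 = 37.5; r = 33.3 − 37.5 = -4.2
N=6: Q̂ = 2.5 + 7·6 = 44.5; r = 43.1 − 44.5 = -1.4
N=7: Q̂ = 2.5 + 7·7 = 51.5; r = 46.1 − 51.5 = -5.4
N=8: Q̂ = 2.5 + 7·8 = 58.5; r = 64.3 − 58.5 = 5.8
SSE = 27.04 + 17.64 + 1.96 + 29.16 + 33.64 = 109.44
s = √(109.44/3) = √36.48 ≈ 6.040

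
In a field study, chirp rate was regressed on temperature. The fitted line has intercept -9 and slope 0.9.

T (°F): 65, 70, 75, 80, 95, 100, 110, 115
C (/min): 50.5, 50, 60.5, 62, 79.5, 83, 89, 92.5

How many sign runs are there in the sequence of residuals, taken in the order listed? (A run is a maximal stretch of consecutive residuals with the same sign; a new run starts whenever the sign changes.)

T=65: Ĉ = -9 + 0.9·65 = 49.5; e = 50.5 − 49.5 = 1
T=70: Ĉ = -9 + 0.9·70 = 54; e = 50 − 54 = -4
T=75: Ĉ = -9 + 0.9·75 = 58.5; e = 60.5 − 58.5 = 2
T=80: Ĉ = -9 + 0.9·80 = 63; e = 62 − 63 = -1
T=95: Ĉ = -9 + 0.9·95 = 76.5; e = 79.5 − 76.5 = 3
T=100: Ĉ = -9 + 0.9·100 = 81; e = 83 − 81 = 2
T=110: Ĉ = -9 + 0.9·110 = 90; e = 89 − 90 = -1
T=115: Ĉ = -9 + 0.9·115 = 94.5; e = 92.5 − 94.5 = -2
Signs: + − + − + + − −
Runs: +×1, −×1, +×1, −×1, +×2, −×2 → 6

6 runs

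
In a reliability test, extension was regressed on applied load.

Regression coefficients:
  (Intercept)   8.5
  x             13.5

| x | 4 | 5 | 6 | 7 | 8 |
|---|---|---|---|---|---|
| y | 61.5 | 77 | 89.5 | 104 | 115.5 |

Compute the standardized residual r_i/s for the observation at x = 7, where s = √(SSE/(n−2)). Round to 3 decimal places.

x=4: ŷ = 8.5 + 13.5·4 = 62.5; r = 61.5 − 62.5 = -1
x=5: ŷ = 8.5 + 13.5·5 = 76; r = 77 − 76 = 1
x=6: ŷ = 8.5 + 13.5·6 = 89.5; r = 89.5 − 89.5 = 0
x=7: ŷ = 8.5 + 13.5·7 = 103; r = 104 − 103 = 1
x=8: ŷ = 8.5 + 13.5·8 = 116.5; r = 115.5 − 116.5 = -1
SSE = 1 + 1 + 0 + 1 + 1 = 4
s = √(4/3) = 1.1547
r/s = 1 / 1.1547 = 0.866

0.866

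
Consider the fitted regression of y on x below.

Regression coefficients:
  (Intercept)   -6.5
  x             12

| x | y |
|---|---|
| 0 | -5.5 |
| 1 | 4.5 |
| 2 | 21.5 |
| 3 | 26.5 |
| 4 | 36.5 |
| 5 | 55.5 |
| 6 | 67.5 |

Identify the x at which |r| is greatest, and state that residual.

x = 4, r = -5

x=0: ŷ = -6.5 + 12·0 = -6.5; r = -5.5 − (-6.5) = 1
x=1: ŷ = -6.5 + 12·1 = 5.5; r = 4.5 − 5.5 = -1
x=2: ŷ = -6.5 + 12·2 = 17.5; r = 21.5 − 17.5 = 4
x=3: ŷ = -6.5 + 12·3 = 29.5; r = 26.5 − 29.5 = -3
x=4: ŷ = -6.5 + 12·4 = 41.5; r = 36.5 − 41.5 = -5
x=5: ŷ = -6.5 + 12·5 = 53.5; r = 55.5 − 53.5 = 2
x=6: ŷ = -6.5 + 12·6 = 65.5; r = 67.5 − 65.5 = 2
Largest |r| is 5 at x = 4, residual -5.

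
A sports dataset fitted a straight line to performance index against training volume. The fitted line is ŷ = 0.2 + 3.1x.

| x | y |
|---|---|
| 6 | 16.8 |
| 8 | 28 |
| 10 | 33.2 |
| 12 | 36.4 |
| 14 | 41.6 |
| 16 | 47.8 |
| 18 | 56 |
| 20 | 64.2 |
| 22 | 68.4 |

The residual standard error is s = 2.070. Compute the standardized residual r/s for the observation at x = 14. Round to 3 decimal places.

-0.966

ŷ = 0.2 + 3.1·14 = 43.6
r = 41.6 − 43.6 = -2
r/s = -2 / 2.070 = -0.966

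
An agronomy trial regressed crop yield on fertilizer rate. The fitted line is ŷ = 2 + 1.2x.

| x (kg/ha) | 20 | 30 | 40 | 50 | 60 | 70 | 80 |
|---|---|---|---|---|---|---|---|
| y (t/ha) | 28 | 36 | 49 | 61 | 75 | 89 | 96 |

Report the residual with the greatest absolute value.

x=20: ŷ = 2 + 1.2·20 = 26; r = 28 − 26 = 2
x=30: ŷ = 2 + 1.2·30 = 38; r = 36 − 38 = -2
x=40: ŷ = 2 + 1.2·40 = 50; r = 49 − 50 = -1
x=50: ŷ = 2 + 1.2·50 = 62; r = 61 − 62 = -1
x=60: ŷ = 2 + 1.2·60 = 74; r = 75 − 74 = 1
x=70: ŷ = 2 + 1.2·70 = 86; r = 89 − 86 = 3
x=80: ŷ = 2 + 1.2·80 = 98; r = 96 − 98 = -2
Largest |r| is 3 at x = 70, residual 3.

r = 3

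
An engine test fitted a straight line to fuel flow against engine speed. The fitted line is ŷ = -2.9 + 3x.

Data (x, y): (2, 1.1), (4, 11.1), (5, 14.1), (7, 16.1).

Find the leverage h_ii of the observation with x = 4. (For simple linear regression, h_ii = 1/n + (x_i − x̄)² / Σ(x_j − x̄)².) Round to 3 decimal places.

x̄ = (2 + 4 + 5 + 7)/4 = 4.5
Σ(x − x̄)² = 6.25 + 0.25 + 0.25 + 6.25 = 13
h = 1/4 + (-0.5)²/13 = 0.25 + 0.0192308 = 0.269

h = 0.269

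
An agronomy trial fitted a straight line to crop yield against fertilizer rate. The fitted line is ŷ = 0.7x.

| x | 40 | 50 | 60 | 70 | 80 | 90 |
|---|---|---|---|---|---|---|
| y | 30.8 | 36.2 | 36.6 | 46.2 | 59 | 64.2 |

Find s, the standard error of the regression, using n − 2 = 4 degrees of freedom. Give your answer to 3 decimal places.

s = 3.766

x=40: ŷ = 0.7·40 = 28; e = 30.8 − 28 = 2.8
x=50: ŷ = 0.7·50 = 35; e = 36.2 − 35 = 1.2
x=60: ŷ = 0.7·60 = 42; e = 36.6 − 42 = -5.4
x=70: ŷ = 0.7·70 = 49; e = 46.2 − 49 = -2.8
x=80: ŷ = 0.7·80 = 56; e = 59 − 56 = 3
x=90: ŷ = 0.7·90 = 63; e = 64.2 − 63 = 1.2
SSE = 7.84 + 1.44 + 29.16 + 7.84 + 9 + 1.44 = 56.72
s = √(56.72/4) = √14.18 ≈ 3.766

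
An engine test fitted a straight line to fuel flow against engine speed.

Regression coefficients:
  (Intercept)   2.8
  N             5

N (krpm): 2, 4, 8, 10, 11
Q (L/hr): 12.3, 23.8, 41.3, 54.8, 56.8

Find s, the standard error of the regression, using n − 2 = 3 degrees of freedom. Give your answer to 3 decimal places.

s = 1.683

N=2: ŷ = 2.8 + 5·2 = 12.8; e = 12.3 − 12.8 = -0.5
N=4: ŷ = 2.8 + 5·4 = 22.8; e = 23.8 − 22.8 = 1
N=8: ŷ = 2.8 + 5·8 = 42.8; e = 41.3 − 42.8 = -1.5
N=10: ŷ = 2.8 + 5·10 = 52.8; e = 54.8 − 52.8 = 2
N=11: ŷ = 2.8 + 5·11 = 57.8; e = 56.8 − 57.8 = -1
SSE = 0.25 + 1 + 2.25 + 4 + 1 = 8.5
s = √(8.5/3) = √2.83333 ≈ 1.683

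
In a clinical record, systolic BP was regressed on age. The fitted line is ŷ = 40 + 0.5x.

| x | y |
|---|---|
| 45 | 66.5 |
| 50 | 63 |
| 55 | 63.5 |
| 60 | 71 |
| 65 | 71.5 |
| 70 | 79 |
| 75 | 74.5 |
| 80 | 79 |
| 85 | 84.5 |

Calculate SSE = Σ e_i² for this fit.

SSE = 68

x=45: ŷ = 40 + 0.5·45 = 62.5; e = 66.5 − 62.5 = 4
x=50: ŷ = 40 + 0.5·50 = 65; e = 63 − 65 = -2
x=55: ŷ = 40 + 0.5·55 = 67.5; e = 63.5 − 67.5 = -4
x=60: ŷ = 40 + 0.5·60 = 70; e = 71 − 70 = 1
x=65: ŷ = 40 + 0.5·65 = 72.5; e = 71.5 − 72.5 = -1
x=70: ŷ = 40 + 0.5·70 = 75; e = 79 − 75 = 4
x=75: ŷ = 40 + 0.5·75 = 77.5; e = 74.5 − 77.5 = -3
x=80: ŷ = 40 + 0.5·80 = 80; e = 79 − 80 = -1
x=85: ŷ = 40 + 0.5·85 = 82.5; e = 84.5 − 82.5 = 2
SSE = 16 + 4 + 16 + 1 + 1 + 16 + 9 + 1 + 4 = 68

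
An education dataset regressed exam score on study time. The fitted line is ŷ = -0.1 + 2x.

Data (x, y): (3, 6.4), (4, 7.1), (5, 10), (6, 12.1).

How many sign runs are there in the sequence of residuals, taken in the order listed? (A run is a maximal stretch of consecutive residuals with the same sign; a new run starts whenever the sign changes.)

x=3: ŷ = -0.1 + 2·3 = 5.9; e = 6.4 − 5.9 = 0.5
x=4: ŷ = -0.1 + 2·4 = 7.9; e = 7.1 − 7.9 = -0.8
x=5: ŷ = -0.1 + 2·5 = 9.9; e = 10 − 9.9 = 0.1
x=6: ŷ = -0.1 + 2·6 = 11.9; e = 12.1 − 11.9 = 0.2
Signs: + − + +
Runs: +×1, −×1, +×2 → 3

3 runs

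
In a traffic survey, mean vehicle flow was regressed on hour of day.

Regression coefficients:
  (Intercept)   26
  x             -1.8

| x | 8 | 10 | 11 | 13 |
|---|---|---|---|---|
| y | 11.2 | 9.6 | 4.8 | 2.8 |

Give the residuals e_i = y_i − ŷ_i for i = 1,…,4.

-0.4, 1.6, -1.4, 0.2

x=8: ŷ = 26 − 1.8·8 = 11.6; e = 11.2 − 11.6 = -0.4
x=10: ŷ = 26 − 1.8·10 = 8; e = 9.6 − 8 = 1.6
x=11: ŷ = 26 − 1.8·11 = 6.2; e = 4.8 − 6.2 = -1.4
x=13: ŷ = 26 − 1.8·13 = 2.6; e = 2.8 − 2.6 = 0.2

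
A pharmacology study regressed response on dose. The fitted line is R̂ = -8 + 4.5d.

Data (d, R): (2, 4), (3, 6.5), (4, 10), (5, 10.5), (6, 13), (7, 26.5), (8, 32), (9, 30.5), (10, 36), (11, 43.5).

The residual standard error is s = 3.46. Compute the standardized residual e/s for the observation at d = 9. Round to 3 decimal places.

-0.578

R̂ = -8 + 4.5·9 = 32.5
e = 30.5 − 32.5 = -2
e/s = -2 / 3.46 = -0.578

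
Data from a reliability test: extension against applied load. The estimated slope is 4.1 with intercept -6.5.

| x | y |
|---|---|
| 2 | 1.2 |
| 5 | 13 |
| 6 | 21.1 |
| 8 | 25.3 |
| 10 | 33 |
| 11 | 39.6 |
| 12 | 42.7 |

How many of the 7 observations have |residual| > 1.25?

x=2: ŷ = -6.5 + 4.1·2 = 1.7; r = 1.2 − 1.7 = -0.5
x=5: ŷ = -6.5 + 4.1·5 = 14; r = 13 − 14 = -1
x=6: ŷ = -6.5 + 4.1·6 = 18.1; r = 21.1 − 18.1 = 3
x=8: ŷ = -6.5 + 4.1·8 = 26.3; r = 25.3 − 26.3 = -1
x=10: ŷ = -6.5 + 4.1·10 = 34.5; r = 33 − 34.5 = -1.5
x=11: ŷ = -6.5 + 4.1·11 = 38.6; r = 39.6 − 38.6 = 1
x=12: ŷ = -6.5 + 4.1·12 = 42.7; r = 42.7 − 42.7 = 0
|r| > 1.25: x=6 (|r|=3), x=10 (|r|=1.5) → 2

2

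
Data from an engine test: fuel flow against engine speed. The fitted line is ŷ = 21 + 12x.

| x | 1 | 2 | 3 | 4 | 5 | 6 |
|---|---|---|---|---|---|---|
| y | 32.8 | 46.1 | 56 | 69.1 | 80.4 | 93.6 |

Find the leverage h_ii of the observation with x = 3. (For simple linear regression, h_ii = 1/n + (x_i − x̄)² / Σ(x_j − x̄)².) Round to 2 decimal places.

h = 0.18

x̄ = (1 + 2 + 3 + 4 + 5 + 6)/6 = 3.5
Σ(x − x̄)² = 6.25 + 2.25 + 0.25 + 0.25 + 2.25 + 6.25 = 17.5
h = 1/6 + (-0.5)²/17.5 = 0.166667 + 0.0142857 = 0.18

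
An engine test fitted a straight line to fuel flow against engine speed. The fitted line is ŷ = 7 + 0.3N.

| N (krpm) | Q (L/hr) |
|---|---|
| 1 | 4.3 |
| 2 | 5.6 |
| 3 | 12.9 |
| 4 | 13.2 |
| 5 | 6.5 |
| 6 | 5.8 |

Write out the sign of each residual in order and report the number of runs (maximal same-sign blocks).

3 runs

N=1: ŷ = 7 + 0.3·1 = 7.3; e = 4.3 − 7.3 = -3
N=2: ŷ = 7 + 0.3·2 = 7.6; e = 5.6 − 7.6 = -2
N=3: ŷ = 7 + 0.3·3 = 7.9; e = 12.9 − 7.9 = 5
N=4: ŷ = 7 + 0.3·4 = 8.2; e = 13.2 − 8.2 = 5
N=5: ŷ = 7 + 0.3·5 = 8.5; e = 6.5 − 8.5 = -2
N=6: ŷ = 7 + 0.3·6 = 8.8; e = 5.8 − 8.8 = -3
Signs: − − + + − −
Runs: −×2, +×2, −×2 → 3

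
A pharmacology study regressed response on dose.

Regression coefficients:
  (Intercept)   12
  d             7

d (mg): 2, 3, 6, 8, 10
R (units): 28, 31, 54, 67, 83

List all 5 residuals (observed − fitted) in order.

2, -2, 0, -1, 1

d=2: R̂ = 12 + 7·2 = 26; e = 28 − 26 = 2
d=3: R̂ = 12 + 7·3 = 33; e = 31 − 33 = -2
d=6: R̂ = 12 + 7·6 = 54; e = 54 − 54 = 0
d=8: R̂ = 12 + 7·8 = 68; e = 67 − 68 = -1
d=10: R̂ = 12 + 7·10 = 82; e = 83 − 82 = 1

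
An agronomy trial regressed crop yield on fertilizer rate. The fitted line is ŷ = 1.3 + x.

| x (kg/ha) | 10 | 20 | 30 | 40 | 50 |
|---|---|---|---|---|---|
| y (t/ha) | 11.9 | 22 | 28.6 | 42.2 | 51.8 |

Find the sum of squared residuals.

x=10: ŷ = 1.3 + 10 = 11.3; r = 11.9 − 11.3 = 0.6
x=20: ŷ = 1.3 + 20 = 21.3; r = 22 − 21.3 = 0.7
x=30: ŷ = 1.3 + 30 = 31.3; r = 28.6 − 31.3 = -2.7
x=40: ŷ = 1.3 + 40 = 41.3; r = 42.2 − 41.3 = 0.9
x=50: ŷ = 1.3 + 50 = 51.3; r = 51.8 − 51.3 = 0.5
SSE = 0.36 + 0.49 + 7.29 + 0.81 + 0.25 = 9.2

SSE = 9.2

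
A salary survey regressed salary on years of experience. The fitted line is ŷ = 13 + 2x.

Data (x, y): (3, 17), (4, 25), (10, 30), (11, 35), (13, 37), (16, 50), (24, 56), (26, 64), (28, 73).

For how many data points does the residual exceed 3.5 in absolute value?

x=3: ŷ = 13 + 2·3 = 19; e = 17 − 19 = -2
x=4: ŷ = 13 + 2·4 = 21; e = 25 − 21 = 4
x=10: ŷ = 13 + 2·10 = 33; e = 30 − 33 = -3
x=11: ŷ = 13 + 2·11 = 35; e = 35 − 35 = 0
x=13: ŷ = 13 + 2·13 = 39; e = 37 − 39 = -2
x=16: ŷ = 13 + 2·16 = 45; e = 50 − 45 = 5
x=24: ŷ = 13 + 2·24 = 61; e = 56 − 61 = -5
x=26: ŷ = 13 + 2·26 = 65; e = 64 − 65 = -1
x=28: ŷ = 13 + 2·28 = 69; e = 73 − 69 = 4
|e| > 3.5: x=4 (|e|=4), x=16 (|e|=5), x=24 (|e|=5), x=28 (|e|=4) → 4

4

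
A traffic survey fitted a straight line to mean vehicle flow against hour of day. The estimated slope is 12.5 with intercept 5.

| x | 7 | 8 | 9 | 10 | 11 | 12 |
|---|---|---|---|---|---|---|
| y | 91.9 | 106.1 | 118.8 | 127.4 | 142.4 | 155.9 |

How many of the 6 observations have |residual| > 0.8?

x=7: ŷ = 5 + 12.5·7 = 92.5; r = 91.9 − 92.5 = -0.6
x=8: ŷ = 5 + 12.5·8 = 105; r = 106.1 − 105 = 1.1
x=9: ŷ = 5 + 12.5·9 = 117.5; r = 118.8 − 117.5 = 1.3
x=10: ŷ = 5 + 12.5·10 = 130; r = 127.4 − 130 = -2.6
x=11: ŷ = 5 + 12.5·11 = 142.5; r = 142.4 − 142.5 = -0.1
x=12: ŷ = 5 + 12.5·12 = 155; r = 155.9 − 155 = 0.9
|r| > 0.8: x=8 (|r|=1.1), x=9 (|r|=1.3), x=10 (|r|=2.6), x=12 (|r|=0.9) → 4

4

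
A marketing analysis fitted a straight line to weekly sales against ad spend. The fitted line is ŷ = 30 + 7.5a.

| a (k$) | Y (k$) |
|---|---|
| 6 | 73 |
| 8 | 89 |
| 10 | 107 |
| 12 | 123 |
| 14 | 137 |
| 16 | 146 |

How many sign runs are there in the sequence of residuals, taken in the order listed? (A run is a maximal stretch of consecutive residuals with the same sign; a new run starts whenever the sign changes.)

a=6: ŷ = 30 + 7.5·6 = 75; e = 73 − 75 = -2
a=8: ŷ = 30 + 7.5·8 = 90; e = 89 − 90 = -1
a=10: ŷ = 30 + 7.5·10 = 105; e = 107 − 105 = 2
a=12: ŷ = 30 + 7.5·12 = 120; e = 123 − 120 = 3
a=14: ŷ = 30 + 7.5·14 = 135; e = 137 − 135 = 2
a=16: ŷ = 30 + 7.5·16 = 150; e = 146 − 150 = -4
Signs: − − + + + −
Runs: −×2, +×3, −×1 → 3

3 runs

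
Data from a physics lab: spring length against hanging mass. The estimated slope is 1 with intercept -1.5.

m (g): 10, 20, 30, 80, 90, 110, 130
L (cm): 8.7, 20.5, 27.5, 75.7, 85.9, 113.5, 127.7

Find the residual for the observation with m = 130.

ŷ = -1.5 + 130 = 128.5
r = 127.7 − 128.5 = -0.8

r = -0.8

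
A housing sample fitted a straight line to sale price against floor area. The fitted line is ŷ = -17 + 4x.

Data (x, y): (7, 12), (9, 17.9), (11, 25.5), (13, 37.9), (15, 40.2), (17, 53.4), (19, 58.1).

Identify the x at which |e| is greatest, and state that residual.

x = 13, e = 2.9

x=7: ŷ = -17 + 4·7 = 11; e = 12 − 11 = 1
x=9: ŷ = -17 + 4·9 = 19; e = 17.9 − 19 = -1.1
x=11: ŷ = -17 + 4·11 = 27; e = 25.5 − 27 = -1.5
x=13: ŷ = -17 + 4·13 = 35; e = 37.9 − 35 = 2.9
x=15: ŷ = -17 + 4·15 = 43; e = 40.2 − 43 = -2.8
x=17: ŷ = -17 + 4·17 = 51; e = 53.4 − 51 = 2.4
x=19: ŷ = -17 + 4·19 = 59; e = 58.1 − 59 = -0.9
Largest |e| is 2.9 at x = 13, residual 2.9.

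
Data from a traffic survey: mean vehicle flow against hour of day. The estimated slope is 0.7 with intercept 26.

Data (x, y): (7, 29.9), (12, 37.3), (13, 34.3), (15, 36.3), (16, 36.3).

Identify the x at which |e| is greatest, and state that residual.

x = 12, e = 2.9

x=7: ŷ = 26 + 0.7·7 = 30.9; e = 29.9 − 30.9 = -1
x=12: ŷ = 26 + 0.7·12 = 34.4; e = 37.3 − 34.4 = 2.9
x=13: ŷ = 26 + 0.7·13 = 35.1; e = 34.3 − 35.1 = -0.8
x=15: ŷ = 26 + 0.7·15 = 36.5; e = 36.3 − 36.5 = -0.2
x=16: ŷ = 26 + 0.7·16 = 37.2; e = 36.3 − 37.2 = -0.9
Largest |e| is 2.9 at x = 12, residual 2.9.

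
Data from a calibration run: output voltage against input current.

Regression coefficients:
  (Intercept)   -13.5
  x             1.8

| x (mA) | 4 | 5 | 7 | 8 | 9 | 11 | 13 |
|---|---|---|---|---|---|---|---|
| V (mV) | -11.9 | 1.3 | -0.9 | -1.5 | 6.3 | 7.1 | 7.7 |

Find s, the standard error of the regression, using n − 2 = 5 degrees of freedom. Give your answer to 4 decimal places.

x=4: V̂ = -13.5 + 1.8·4 = -6.3; e = -11.9 − (-6.3) = -5.6
x=5: V̂ = -13.5 + 1.8·5 = -4.5; e = 1.3 − (-4.5) = 5.8
x=7: V̂ = -13.5 + 1.8·7 = -0.9; e = -0.9 − (-0.9) = 0
x=8: V̂ = -13.5 + 1.8·8 = 0.9; e = -1.5 − 0.9 = -2.4
x=9: V̂ = -13.5 + 1.8·9 = 2.7; e = 6.3 − 2.7 = 3.6
x=11: V̂ = -13.5 + 1.8·11 = 6.3; e = 7.1 − 6.3 = 0.8
x=13: V̂ = -13.5 + 1.8·13 = 9.9; e = 7.7 − 9.9 = -2.2
SSE = 31.36 + 33.64 + 0 + 5.76 + 12.96 + 0.64 + 4.84 = 89.2
s = √(89.2/5) = √17.84 ≈ 4.2237

s = 4.2237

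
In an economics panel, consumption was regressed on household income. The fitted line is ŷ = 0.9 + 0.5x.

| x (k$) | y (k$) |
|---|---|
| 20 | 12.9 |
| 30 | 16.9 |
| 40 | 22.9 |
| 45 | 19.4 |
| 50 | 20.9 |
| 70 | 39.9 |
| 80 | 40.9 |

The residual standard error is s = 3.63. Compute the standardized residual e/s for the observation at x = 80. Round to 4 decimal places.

ŷ = 0.9 + 0.5·80 = 40.9
e = 40.9 − 40.9 = 0
e/s = 0 / 3.63 = 0.0000

0.0000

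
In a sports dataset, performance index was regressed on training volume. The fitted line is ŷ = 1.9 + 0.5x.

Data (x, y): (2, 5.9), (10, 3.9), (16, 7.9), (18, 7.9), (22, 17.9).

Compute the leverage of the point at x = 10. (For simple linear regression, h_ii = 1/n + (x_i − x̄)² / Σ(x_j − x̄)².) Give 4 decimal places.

h = 0.2533

x̄ = (2 + 10 + 16 + 18 + 22)/5 = 13.6
Σ(x − x̄)² = 134.56 + 12.96 + 5.76 + 19.36 + 70.56 = 243.2
h = 1/5 + (-3.6)²/243.2 = 0.2 + 0.0532895 = 0.2533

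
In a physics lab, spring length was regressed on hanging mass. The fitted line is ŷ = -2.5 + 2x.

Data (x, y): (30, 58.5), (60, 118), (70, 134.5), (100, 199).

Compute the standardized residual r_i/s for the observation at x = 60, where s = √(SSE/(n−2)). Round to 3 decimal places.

x=30: ŷ = -2.5 + 2·30 = 57.5; r = 58.5 − 57.5 = 1
x=60: ŷ = -2.5 + 2·60 = 117.5; r = 118 − 117.5 = 0.5
x=70: ŷ = -2.5 + 2·70 = 137.5; r = 134.5 − 137.5 = -3
x=100: ŷ = -2.5 + 2·100 = 197.5; r = 199 − 197.5 = 1.5
SSE = 1 + 0.25 + 9 + 2.25 = 12.5
s = √(12.5/2) = 2.5
r/s = 0.5 / 2.5 = 0.200

0.200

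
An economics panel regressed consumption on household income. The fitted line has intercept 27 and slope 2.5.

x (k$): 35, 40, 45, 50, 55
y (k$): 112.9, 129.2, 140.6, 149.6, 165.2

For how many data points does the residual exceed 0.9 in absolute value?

4

x=35: ŷ = 27 + 2.5·35 = 114.5; e = 112.9 − 114.5 = -1.6
x=40: ŷ = 27 + 2.5·40 = 127; e = 129.2 − 127 = 2.2
x=45: ŷ = 27 + 2.5·45 = 139.5; e = 140.6 − 139.5 = 1.1
x=50: ŷ = 27 + 2.5·50 = 152; e = 149.6 − 152 = -2.4
x=55: ŷ = 27 + 2.5·55 = 164.5; e = 165.2 − 164.5 = 0.7
|e| > 0.9: x=35 (|e|=1.6), x=40 (|e|=2.2), x=45 (|e|=1.1), x=50 (|e|=2.4) → 4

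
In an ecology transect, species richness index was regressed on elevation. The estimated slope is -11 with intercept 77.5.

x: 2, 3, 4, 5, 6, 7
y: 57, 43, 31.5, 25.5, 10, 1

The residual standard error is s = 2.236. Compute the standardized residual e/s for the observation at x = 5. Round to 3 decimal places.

1.342

ŷ = 77.5 − 11·5 = 22.5
e = 25.5 − 22.5 = 3
e/s = 3 / 2.236 = 1.342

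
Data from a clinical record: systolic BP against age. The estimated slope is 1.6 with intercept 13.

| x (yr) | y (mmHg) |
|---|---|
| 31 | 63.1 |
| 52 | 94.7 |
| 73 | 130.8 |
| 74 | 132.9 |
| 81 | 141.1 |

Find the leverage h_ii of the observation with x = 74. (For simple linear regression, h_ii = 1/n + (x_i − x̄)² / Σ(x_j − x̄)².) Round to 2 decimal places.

h = 0.28

x̄ = (31 + 52 + 73 + 74 + 81)/5 = 62.2
Σ(x − x̄)² = 973.44 + 104.04 + 116.64 + 139.24 + 353.44 = 1686.8
h = 1/5 + (11.8)²/1686.8 = 0.2 + 0.0825468 = 0.28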